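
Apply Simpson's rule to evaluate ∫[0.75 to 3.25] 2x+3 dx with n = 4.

f(x) = 2x+3
a = 0.75, b = 3.25, n = 4
h = (b - a)/n = 0.625000

Simpson's rule: (h/3)[f(x₀) + 4f(x₁) + 2f(x₂) + ... + f(xₙ)]

x_0 = 0.7500, f(x_0) = 4.500000, coefficient = 1
x_1 = 1.3750, f(x_1) = 5.750000, coefficient = 4
x_2 = 2.0000, f(x_2) = 7.000000, coefficient = 2
x_3 = 2.6250, f(x_3) = 8.250000, coefficient = 4
x_4 = 3.2500, f(x_4) = 9.500000, coefficient = 1

I ≈ (0.625000/3) × 84.000000 = 17.500000
Exact value: 17.500000
Error: 0.000000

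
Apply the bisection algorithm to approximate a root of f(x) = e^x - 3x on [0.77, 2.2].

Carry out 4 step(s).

f(x) = e^x - 3x
Initial interval: [0.77, 2.2]

Iteration 1:
  c_1 = (0.770000 + 2.200000)/2 = 1.485000
  f(c_1) = f(1.485000) = -0.040035
  f(a) × f(c) ≥ 0, new interval: [1.485000, 2.200000]
Iteration 2:
  c_2 = (1.485000 + 2.200000)/2 = 1.842500
  f(c_2) = f(1.842500) = 0.784799
  f(a) × f(c) < 0, new interval: [1.485000, 1.842500]
Iteration 3:
  c_3 = (1.485000 + 1.842500)/2 = 1.663750
  f(c_3) = f(1.663750) = 0.287820
  f(a) × f(c) < 0, new interval: [1.485000, 1.663750]
Iteration 4:
  c_4 = (1.485000 + 1.663750)/2 = 1.574375
  f(c_4) = f(1.574375) = 0.104598
  f(a) × f(c) < 0, new interval: [1.485000, 1.574375]

After 4 iteration(s), the approximation is c_4 = 1.574375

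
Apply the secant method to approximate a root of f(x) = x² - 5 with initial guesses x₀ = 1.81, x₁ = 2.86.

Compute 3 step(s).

f(x) = x² - 5
x₀ = 1.81, x₁ = 2.86

Secant formula: x_{n+1} = x_n - f(x_n)(x_n - x_{n-1})/(f(x_n) - f(x_{n-1}))

Iteration 1:
  f(1.810000) = -1.723900
  f(2.860000) = 3.179600
  x_2 = 2.860000 - 3.179600×(2.860000 - 1.810000)/(3.179600 - (-1.723900))
       = 2.179143
Iteration 2:
  f(2.860000) = 3.179600
  f(2.179143) = -0.251334
  x_3 = 2.179143 - (-0.251334)×(2.179143 - 2.860000)/(-0.251334 - 3.179600)
       = 2.229020
Iteration 3:
  f(2.179143) = -0.251334
  f(2.229020) = -0.031471
  x_4 = 2.229020 - (-0.031471)×(2.229020 - 2.179143)/(-0.031471 - (-0.251334))
       = 2.236159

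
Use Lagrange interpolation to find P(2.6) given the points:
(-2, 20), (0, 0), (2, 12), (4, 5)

Lagrange interpolation formula:
P(x) = Σ yᵢ × Lᵢ(x)
where Lᵢ(x) = Π_{j≠i} (x - xⱼ)/(xᵢ - xⱼ)

L_0(2.6) = (2.6 - 0)/(-2 - 0) × (2.6 - 2)/(-2 - 2) × (2.6 - 4)/(-2 - 4) = 0.045500
L_1(2.6) = (2.6 - (-2))/(0 - (-2)) × (2.6 - 2)/(0 - 2) × (2.6 - 4)/(0 - 4) = -0.241500
L_2(2.6) = (2.6 - (-2))/(2 - (-2)) × (2.6 - 0)/(2 - 0) × (2.6 - 4)/(2 - 4) = 1.046500
L_3(2.6) = (2.6 - (-2))/(4 - (-2)) × (2.6 - 0)/(4 - 0) × (2.6 - 2)/(4 - 2) = 0.149500

P(2.6) = 20×L_0(2.6) + 0×L_1(2.6) + 12×L_2(2.6) + 5×L_3(2.6)
P(2.6) = 14.215500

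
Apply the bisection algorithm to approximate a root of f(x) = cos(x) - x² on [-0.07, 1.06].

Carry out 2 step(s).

f(x) = cos(x) - x²
Initial interval: [-0.07, 1.06]

Iteration 1:
  c_1 = (-0.070000 + 1.060000)/2 = 0.495000
  f(c_1) = f(0.495000) = 0.634944
  f(a) × f(c) ≥ 0, new interval: [0.495000, 1.060000]
Iteration 2:
  c_2 = (0.495000 + 1.060000)/2 = 0.777500
  f(c_2) = f(0.777500) = 0.108163
  f(a) × f(c) ≥ 0, new interval: [0.777500, 1.060000]

After 2 iteration(s), the approximation is c_2 = 0.777500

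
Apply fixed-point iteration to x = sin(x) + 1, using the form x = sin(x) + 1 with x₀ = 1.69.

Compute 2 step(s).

Equation: x = sin(x) + 1
Fixed-point form: x = sin(x) + 1
x₀ = 1.69

x_1 = g(1.690000) = 1.992904
x_2 = g(1.992904) = 1.912228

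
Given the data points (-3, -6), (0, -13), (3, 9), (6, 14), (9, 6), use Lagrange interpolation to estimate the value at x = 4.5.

Lagrange interpolation formula:
P(x) = Σ yᵢ × Lᵢ(x)
where Lᵢ(x) = Π_{j≠i} (x - xⱼ)/(xᵢ - xⱼ)

L_0(4.5) = (4.5 - 0)/(-3 - 0) × (4.5 - 3)/(-3 - 3) × (4.5 - 6)/(-3 - 6) × (4.5 - 9)/(-3 - 9) = 0.023438
L_1(4.5) = (4.5 - (-3))/(0 - (-3)) × (4.5 - 3)/(0 - 3) × (4.5 - 6)/(0 - 6) × (4.5 - 9)/(0 - 9) = -0.156250
L_2(4.5) = (4.5 - (-3))/(3 - (-3)) × (4.5 - 0)/(3 - 0) × (4.5 - 6)/(3 - 6) × (4.5 - 9)/(3 - 9) = 0.703125
L_3(4.5) = (4.5 - (-3))/(6 - (-3)) × (4.5 - 0)/(6 - 0) × (4.5 - 3)/(6 - 3) × (4.5 - 9)/(6 - 9) = 0.468750
L_4(4.5) = (4.5 - (-3))/(9 - (-3)) × (4.5 - 0)/(9 - 0) × (4.5 - 3)/(9 - 3) × (4.5 - 6)/(9 - 6) = -0.039062

P(4.5) = (-6)×L_0(4.5) + (-13)×L_1(4.5) + 9×L_2(4.5) + 14×L_3(4.5) + 6×L_4(4.5)
P(4.5) = 14.546875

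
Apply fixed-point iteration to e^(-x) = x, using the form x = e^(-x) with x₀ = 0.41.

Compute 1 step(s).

Equation: e^(-x) = x
Fixed-point form: x = e^(-x)
x₀ = 0.41

x_1 = g(0.410000) = 0.663650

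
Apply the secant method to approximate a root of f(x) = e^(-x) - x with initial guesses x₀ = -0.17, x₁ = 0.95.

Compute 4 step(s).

f(x) = e^(-x) - x
x₀ = -0.17, x₁ = 0.95

Secant formula: x_{n+1} = x_n - f(x_n)(x_n - x_{n-1})/(f(x_n) - f(x_{n-1}))

Iteration 1:
  f(-0.170000) = 1.355305
  f(0.950000) = -0.563259
  x_2 = 0.950000 - (-0.563259)×(0.950000 - (-0.170000))/(-0.563259 - 1.355305)
       = 0.621186
Iteration 2:
  f(0.950000) = -0.563259
  f(0.621186) = -0.083880
  x_3 = 0.621186 - (-0.083880)×(0.621186 - 0.950000)/(-0.083880 - (-0.563259))
       = 0.563652
Iteration 3:
  f(0.621186) = -0.083880
  f(0.563652) = 0.005475
  x_4 = 0.563652 - 0.005475×(0.563652 - 0.621186)/(0.005475 - (-0.083880))
       = 0.567177
Iteration 4:
  f(0.563652) = 0.005475
  f(0.567177) = -0.000053
  x_5 = 0.567177 - (-0.000053)×(0.567177 - 0.563652)/(-0.000053 - 0.005475)
       = 0.567143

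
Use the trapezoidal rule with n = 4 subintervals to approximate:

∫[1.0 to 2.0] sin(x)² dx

f(x) = sin(x)²
a = 1.0, b = 2.0, n = 4
h = (b - a)/n = 0.250000

Trapezoidal rule: (h/2)[f(x₀) + 2f(x₁) + 2f(x₂) + ... + f(xₙ)]

x_0 = 1.0000, f(x_0) = 0.708073, coefficient = 1
x_1 = 1.2500, f(x_1) = 0.900572, coefficient = 2
x_2 = 1.5000, f(x_2) = 0.994996, coefficient = 2
x_3 = 1.7500, f(x_3) = 0.968228, coefficient = 2
x_4 = 2.0000, f(x_4) = 0.826822, coefficient = 1

I ≈ (0.250000/2) × 7.262488 = 0.907811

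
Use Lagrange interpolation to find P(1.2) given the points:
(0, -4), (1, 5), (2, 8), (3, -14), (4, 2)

Lagrange interpolation formula:
P(x) = Σ yᵢ × Lᵢ(x)
where Lᵢ(x) = Π_{j≠i} (x - xⱼ)/(xᵢ - xⱼ)

L_0(1.2) = (1.2 - 1)/(0 - 1) × (1.2 - 2)/(0 - 2) × (1.2 - 3)/(0 - 3) × (1.2 - 4)/(0 - 4) = -0.033600
L_1(1.2) = (1.2 - 0)/(1 - 0) × (1.2 - 2)/(1 - 2) × (1.2 - 3)/(1 - 3) × (1.2 - 4)/(1 - 4) = 0.806400
L_2(1.2) = (1.2 - 0)/(2 - 0) × (1.2 - 1)/(2 - 1) × (1.2 - 3)/(2 - 3) × (1.2 - 4)/(2 - 4) = 0.302400
L_3(1.2) = (1.2 - 0)/(3 - 0) × (1.2 - 1)/(3 - 1) × (1.2 - 2)/(3 - 2) × (1.2 - 4)/(3 - 4) = -0.089600
L_4(1.2) = (1.2 - 0)/(4 - 0) × (1.2 - 1)/(4 - 1) × (1.2 - 2)/(4 - 2) × (1.2 - 3)/(4 - 3) = 0.014400

P(1.2) = (-4)×L_0(1.2) + 5×L_1(1.2) + 8×L_2(1.2) + (-14)×L_3(1.2) + 2×L_4(1.2)
P(1.2) = 7.868800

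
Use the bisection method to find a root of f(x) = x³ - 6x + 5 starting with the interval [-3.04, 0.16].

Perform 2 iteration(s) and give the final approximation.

f(x) = x³ - 6x + 5
Initial interval: [-3.04, 0.16]

Iteration 1:
  c_1 = (-3.040000 + 0.160000)/2 = -1.440000
  f(c_1) = f(-1.440000) = 10.654016
  f(a) × f(c) < 0, new interval: [-3.040000, -1.440000]
Iteration 2:
  c_2 = (-3.040000 + (-1.440000))/2 = -2.240000
  f(c_2) = f(-2.240000) = 7.200576
  f(a) × f(c) < 0, new interval: [-3.040000, -2.240000]

After 2 iteration(s), the approximation is c_2 = -2.240000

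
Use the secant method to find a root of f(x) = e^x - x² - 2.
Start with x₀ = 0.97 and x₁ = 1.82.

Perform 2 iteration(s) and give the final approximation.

f(x) = e^x - x² - 2
x₀ = 0.97, x₁ = 1.82

Secant formula: x_{n+1} = x_n - f(x_n)(x_n - x_{n-1})/(f(x_n) - f(x_{n-1}))

Iteration 1:
  f(0.970000) = -0.302956
  f(1.820000) = 0.859458
  x_2 = 1.820000 - 0.859458×(1.820000 - 0.970000)/(0.859458 - (-0.302956))
       = 1.191532
Iteration 2:
  f(1.820000) = 0.859458
  f(1.191532) = -0.127627
  x_3 = 1.191532 - (-0.127627)×(1.191532 - 1.820000)/(-0.127627 - 0.859458)
       = 1.272791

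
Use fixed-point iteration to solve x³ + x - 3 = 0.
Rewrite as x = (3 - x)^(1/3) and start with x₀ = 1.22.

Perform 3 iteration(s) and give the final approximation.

Equation: x³ + x - 3 = 0
Fixed-point form: x = (3 - x)^(1/3)
x₀ = 1.22

x_1 = g(1.220000) = 1.211918
x_2 = g(1.211918) = 1.213750
x_3 = g(1.213750) = 1.213335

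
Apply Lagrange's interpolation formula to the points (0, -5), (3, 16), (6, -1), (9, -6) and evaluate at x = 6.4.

Lagrange interpolation formula:
P(x) = Σ yᵢ × Lᵢ(x)
where Lᵢ(x) = Π_{j≠i} (x - xⱼ)/(xᵢ - xⱼ)

L_0(6.4) = (6.4 - 3)/(0 - 3) × (6.4 - 6)/(0 - 6) × (6.4 - 9)/(0 - 9) = 0.021827
L_1(6.4) = (6.4 - 0)/(3 - 0) × (6.4 - 6)/(3 - 6) × (6.4 - 9)/(3 - 9) = -0.123259
L_2(6.4) = (6.4 - 0)/(6 - 0) × (6.4 - 3)/(6 - 3) × (6.4 - 9)/(6 - 9) = 1.047704
L_3(6.4) = (6.4 - 0)/(9 - 0) × (6.4 - 3)/(9 - 3) × (6.4 - 6)/(9 - 6) = 0.053728

P(6.4) = (-5)×L_0(6.4) + 16×L_1(6.4) + (-1)×L_2(6.4) + (-6)×L_3(6.4)
P(6.4) = -3.451358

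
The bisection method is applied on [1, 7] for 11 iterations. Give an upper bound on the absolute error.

Bisection error bound: |error| ≤ (b-a)/2^n
|error| ≤ (7 - 1)/2^11 = 6/2^11
|error| ≤ 0.0029296875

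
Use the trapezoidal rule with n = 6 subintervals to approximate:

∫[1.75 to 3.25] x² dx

f(x) = x²
a = 1.75, b = 3.25, n = 6
h = (b - a)/n = 0.250000

Trapezoidal rule: (h/2)[f(x₀) + 2f(x₁) + 2f(x₂) + ... + f(xₙ)]

x_0 = 1.7500, f(x_0) = 3.062500, coefficient = 1
x_1 = 2.0000, f(x_1) = 4.000000, coefficient = 2
x_2 = 2.2500, f(x_2) = 5.062500, coefficient = 2
x_3 = 2.5000, f(x_3) = 6.250000, coefficient = 2
x_4 = 2.7500, f(x_4) = 7.562500, coefficient = 2
x_5 = 3.0000, f(x_5) = 9.000000, coefficient = 2
x_6 = 3.2500, f(x_6) = 10.562500, coefficient = 1

I ≈ (0.250000/2) × 77.375000 = 9.671875
Exact value: 9.656250
Error: 0.015625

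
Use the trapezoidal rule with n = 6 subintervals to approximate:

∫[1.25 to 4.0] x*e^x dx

f(x) = x*e^x
a = 1.25, b = 4.0, n = 6
h = (b - a)/n = 0.458333

Trapezoidal rule: (h/2)[f(x₀) + 2f(x₁) + 2f(x₂) + ... + f(xₙ)]

x_0 = 1.2500, f(x_0) = 4.362929, coefficient = 1
x_1 = 1.7083, f(x_1) = 9.429580, coefficient = 2
x_2 = 2.1667, f(x_2) = 18.913133, coefficient = 2
x_3 = 2.6250, f(x_3) = 36.237007, coefficient = 2
x_4 = 3.0833, f(x_4) = 67.312409, coefficient = 2
x_5 = 3.5417, f(x_5) = 122.273959, coefficient = 2
x_6 = 4.0000, f(x_6) = 218.392600, coefficient = 1

I ≈ (0.458333/2) × 731.087705 = 167.540932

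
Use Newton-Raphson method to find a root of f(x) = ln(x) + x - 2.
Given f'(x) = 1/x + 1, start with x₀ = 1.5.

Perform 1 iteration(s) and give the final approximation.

f(x) = ln(x) + x - 2
f'(x) = 1/x + 1
x₀ = 1.5

Newton-Raphson formula: x_{n+1} = x_n - f(x_n)/f'(x_n)

Iteration 1:
  f(1.500000) = -0.094535
  f'(1.500000) = 1.666667
  x_1 = 1.500000 - (-0.094535)/1.666667 = 1.556721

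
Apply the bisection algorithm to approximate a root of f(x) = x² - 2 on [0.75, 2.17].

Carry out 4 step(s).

f(x) = x² - 2
Initial interval: [0.75, 2.17]

Iteration 1:
  c_1 = (0.750000 + 2.170000)/2 = 1.460000
  f(c_1) = f(1.460000) = 0.131600
  f(a) × f(c) < 0, new interval: [0.750000, 1.460000]
Iteration 2:
  c_2 = (0.750000 + 1.460000)/2 = 1.105000
  f(c_2) = f(1.105000) = -0.778975
  f(a) × f(c) ≥ 0, new interval: [1.105000, 1.460000]
Iteration 3:
  c_3 = (1.105000 + 1.460000)/2 = 1.282500
  f(c_3) = f(1.282500) = -0.355194
  f(a) × f(c) ≥ 0, new interval: [1.282500, 1.460000]
Iteration 4:
  c_4 = (1.282500 + 1.460000)/2 = 1.371250
  f(c_4) = f(1.371250) = -0.119673
  f(a) × f(c) ≥ 0, new interval: [1.371250, 1.460000]

After 4 iteration(s), the approximation is c_4 = 1.371250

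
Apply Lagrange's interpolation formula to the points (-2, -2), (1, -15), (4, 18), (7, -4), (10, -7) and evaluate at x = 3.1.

Lagrange interpolation formula:
P(x) = Σ yᵢ × Lᵢ(x)
where Lᵢ(x) = Π_{j≠i} (x - xⱼ)/(xᵢ - xⱼ)

L_0(3.1) = (3.1 - 1)/(-2 - 1) × (3.1 - 4)/(-2 - 4) × (3.1 - 7)/(-2 - 7) × (3.1 - 10)/(-2 - 10) = -0.026163
L_1(3.1) = (3.1 - (-2))/(1 - (-2)) × (3.1 - 4)/(1 - 4) × (3.1 - 7)/(1 - 7) × (3.1 - 10)/(1 - 10) = 0.254150
L_2(3.1) = (3.1 - (-2))/(4 - (-2)) × (3.1 - 1)/(4 - 1) × (3.1 - 7)/(4 - 7) × (3.1 - 10)/(4 - 10) = 0.889525
L_3(3.1) = (3.1 - (-2))/(7 - (-2)) × (3.1 - 1)/(7 - 1) × (3.1 - 4)/(7 - 4) × (3.1 - 10)/(7 - 10) = -0.136850
L_4(3.1) = (3.1 - (-2))/(10 - (-2)) × (3.1 - 1)/(10 - 1) × (3.1 - 4)/(10 - 4) × (3.1 - 7)/(10 - 7) = 0.019338

P(3.1) = (-2)×L_0(3.1) + (-15)×L_1(3.1) + 18×L_2(3.1) + (-4)×L_3(3.1) + (-7)×L_4(3.1)
P(3.1) = 12.663563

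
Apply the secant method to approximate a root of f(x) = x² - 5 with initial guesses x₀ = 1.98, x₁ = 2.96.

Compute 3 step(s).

f(x) = x² - 5
x₀ = 1.98, x₁ = 2.96

Secant formula: x_{n+1} = x_n - f(x_n)(x_n - x_{n-1})/(f(x_n) - f(x_{n-1}))

Iteration 1:
  f(1.980000) = -1.079600
  f(2.960000) = 3.761600
  x_2 = 2.960000 - 3.761600×(2.960000 - 1.980000)/(3.761600 - (-1.079600))
       = 2.198543
Iteration 2:
  f(2.960000) = 3.761600
  f(2.198543) = -0.166411
  x_3 = 2.198543 - (-0.166411)×(2.198543 - 2.960000)/(-0.166411 - 3.761600)
       = 2.230802
Iteration 3:
  f(2.198543) = -0.166411
  f(2.230802) = -0.023523
  x_4 = 2.230802 - (-0.023523)×(2.230802 - 2.198543)/(-0.023523 - (-0.166411))
       = 2.236113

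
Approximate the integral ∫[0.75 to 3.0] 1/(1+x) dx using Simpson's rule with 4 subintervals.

f(x) = 1/(1+x)
a = 0.75, b = 3.0, n = 4
h = (b - a)/n = 0.562500

Simpson's rule: (h/3)[f(x₀) + 4f(x₁) + 2f(x₂) + ... + f(xₙ)]

x_0 = 0.7500, f(x_0) = 0.571429, coefficient = 1
x_1 = 1.3125, f(x_1) = 0.432432, coefficient = 4
x_2 = 1.8750, f(x_2) = 0.347826, coefficient = 2
x_3 = 2.4375, f(x_3) = 0.290909, coefficient = 4
x_4 = 3.0000, f(x_4) = 0.250000, coefficient = 1

I ≈ (0.562500/3) × 4.410447 = 0.826959
Exact value: 0.826679
Error: 0.000280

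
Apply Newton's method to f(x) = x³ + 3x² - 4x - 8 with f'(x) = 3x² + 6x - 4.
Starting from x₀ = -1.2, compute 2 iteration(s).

f(x) = x³ + 3x² - 4x - 8
f'(x) = 3x² + 6x - 4
x₀ = -1.2

Newton-Raphson formula: x_{n+1} = x_n - f(x_n)/f'(x_n)

Iteration 1:
  f(-1.200000) = -0.608000
  f'(-1.200000) = -6.880000
  x_1 = -1.200000 - (-0.608000)/(-6.880000) = -1.288372
Iteration 2:
  f(-1.288372) = -0.005376
  f'(-1.288372) = -6.750525
  x_2 = -1.288372 - (-0.005376)/(-6.750525) = -1.289168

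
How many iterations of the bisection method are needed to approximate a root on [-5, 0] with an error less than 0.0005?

We need (b-a)/2^n ≤ 0.0005
(0 - (-5))/2^n ≤ 0.0005
5/2^n ≤ 0.0005
2^n ≥ 10000
n ≥ log₂(10000) = 13.29
n ≥ 14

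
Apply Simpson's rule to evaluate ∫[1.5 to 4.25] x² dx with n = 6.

f(x) = x²
a = 1.5, b = 4.25, n = 6
h = (b - a)/n = 0.458333

Simpson's rule: (h/3)[f(x₀) + 4f(x₁) + 2f(x₂) + ... + f(xₙ)]

x_0 = 1.5000, f(x_0) = 2.250000, coefficient = 1
x_1 = 1.9583, f(x_1) = 3.835069, coefficient = 4
x_2 = 2.4167, f(x_2) = 5.840278, coefficient = 2
x_3 = 2.8750, f(x_3) = 8.265625, coefficient = 4
x_4 = 3.3333, f(x_4) = 11.111111, coefficient = 2
x_5 = 3.7917, f(x_5) = 14.376736, coefficient = 4
x_6 = 4.2500, f(x_6) = 18.062500, coefficient = 1

I ≈ (0.458333/3) × 160.125000 = 24.463542
Exact value: 24.463542
Error: 0.000000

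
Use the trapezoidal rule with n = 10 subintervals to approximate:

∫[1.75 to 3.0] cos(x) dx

f(x) = cos(x)
a = 1.75, b = 3.0, n = 10
h = (b - a)/n = 0.125000

Trapezoidal rule: (h/2)[f(x₀) + 2f(x₁) + 2f(x₂) + ... + f(xₙ)]

x_0 = 1.7500, f(x_0) = -0.178246, coefficient = 1
x_1 = 1.8750, f(x_1) = -0.299534, coefficient = 2
x_2 = 2.0000, f(x_2) = -0.416147, coefficient = 2
x_3 = 2.1250, f(x_3) = -0.526266, coefficient = 2
x_4 = 2.2500, f(x_4) = -0.628174, coefficient = 2
x_5 = 2.3750, f(x_5) = -0.720278, coefficient = 2
x_6 = 2.5000, f(x_6) = -0.801144, coefficient = 2
x_7 = 2.6250, f(x_7) = -0.869507, coefficient = 2
x_8 = 2.7500, f(x_8) = -0.924302, coefficient = 2
x_9 = 2.8750, f(x_9) = -0.964674, coefficient = 2
x_10 = 3.0000, f(x_10) = -0.989992, coefficient = 1

I ≈ (0.125000/2) × -13.468291 = -0.841768
Exact value: -0.842866
Error: 0.001098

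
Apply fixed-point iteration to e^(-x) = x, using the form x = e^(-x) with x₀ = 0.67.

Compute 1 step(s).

Equation: e^(-x) = x
Fixed-point form: x = e^(-x)
x₀ = 0.67

x_1 = g(0.670000) = 0.511709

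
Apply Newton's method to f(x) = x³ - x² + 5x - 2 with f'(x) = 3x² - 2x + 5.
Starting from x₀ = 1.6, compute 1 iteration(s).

f(x) = x³ - x² + 5x - 2
f'(x) = 3x² - 2x + 5
x₀ = 1.6

Newton-Raphson formula: x_{n+1} = x_n - f(x_n)/f'(x_n)

Iteration 1:
  f(1.600000) = 7.536000
  f'(1.600000) = 9.480000
  x_1 = 1.600000 - 7.536000/9.480000 = 0.805063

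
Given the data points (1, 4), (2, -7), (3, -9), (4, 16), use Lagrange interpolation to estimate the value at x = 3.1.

Lagrange interpolation formula:
P(x) = Σ yᵢ × Lᵢ(x)
where Lᵢ(x) = Π_{j≠i} (x - xⱼ)/(xᵢ - xⱼ)

L_0(3.1) = (3.1 - 2)/(1 - 2) × (3.1 - 3)/(1 - 3) × (3.1 - 4)/(1 - 4) = 0.016500
L_1(3.1) = (3.1 - 1)/(2 - 1) × (3.1 - 3)/(2 - 3) × (3.1 - 4)/(2 - 4) = -0.094500
L_2(3.1) = (3.1 - 1)/(3 - 1) × (3.1 - 2)/(3 - 2) × (3.1 - 4)/(3 - 4) = 1.039500
L_3(3.1) = (3.1 - 1)/(4 - 1) × (3.1 - 2)/(4 - 2) × (3.1 - 3)/(4 - 3) = 0.038500

P(3.1) = 4×L_0(3.1) + (-7)×L_1(3.1) + (-9)×L_2(3.1) + 16×L_3(3.1)
P(3.1) = -8.012000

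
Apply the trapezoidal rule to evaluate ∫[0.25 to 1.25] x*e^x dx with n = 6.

f(x) = x*e^x
a = 0.25, b = 1.25, n = 6
h = (b - a)/n = 0.166667

Trapezoidal rule: (h/2)[f(x₀) + 2f(x₁) + 2f(x₂) + ... + f(xₙ)]

x_0 = 0.2500, f(x_0) = 0.321006, coefficient = 1
x_1 = 0.4167, f(x_1) = 0.632040, coefficient = 2
x_2 = 0.5833, f(x_2) = 1.045334, coefficient = 2
x_3 = 0.7500, f(x_3) = 1.587750, coefficient = 2
x_4 = 0.9167, f(x_4) = 2.292528, coefficient = 2
x_5 = 1.0833, f(x_5) = 3.200721, coefficient = 2
x_6 = 1.2500, f(x_6) = 4.362929, coefficient = 1

I ≈ (0.166667/2) × 22.200683 = 1.850057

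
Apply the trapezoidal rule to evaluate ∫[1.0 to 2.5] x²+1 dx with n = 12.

f(x) = x²+1
a = 1.0, b = 2.5, n = 12
h = (b - a)/n = 0.125000

Trapezoidal rule: (h/2)[f(x₀) + 2f(x₁) + 2f(x₂) + ... + f(xₙ)]

x_0 = 1.0000, f(x_0) = 2.000000, coefficient = 1
x_1 = 1.1250, f(x_1) = 2.265625, coefficient = 2
x_2 = 1.2500, f(x_2) = 2.562500, coefficient = 2
x_3 = 1.3750, f(x_3) = 2.890625, coefficient = 2
x_4 = 1.5000, f(x_4) = 3.250000, coefficient = 2
x_5 = 1.6250, f(x_5) = 3.640625, coefficient = 2
x_6 = 1.7500, f(x_6) = 4.062500, coefficient = 2
x_7 = 1.8750, f(x_7) = 4.515625, coefficient = 2
x_8 = 2.0000, f(x_8) = 5.000000, coefficient = 2
x_9 = 2.1250, f(x_9) = 5.515625, coefficient = 2
x_10 = 2.2500, f(x_10) = 6.062500, coefficient = 2
x_11 = 2.3750, f(x_11) = 6.640625, coefficient = 2
x_12 = 2.5000, f(x_12) = 7.250000, coefficient = 1

I ≈ (0.125000/2) × 102.062500 = 6.378906
Exact value: 6.375000
Error: 0.003906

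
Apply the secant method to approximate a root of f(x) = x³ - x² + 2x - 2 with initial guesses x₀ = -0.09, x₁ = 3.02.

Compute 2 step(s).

f(x) = x³ - x² + 2x - 2
x₀ = -0.09, x₁ = 3.02

Secant formula: x_{n+1} = x_n - f(x_n)(x_n - x_{n-1})/(f(x_n) - f(x_{n-1}))

Iteration 1:
  f(-0.090000) = -2.188829
  f(3.020000) = 22.463208
  x_2 = 3.020000 - 22.463208×(3.020000 - (-0.090000))/(22.463208 - (-2.188829))
       = 0.186134
Iteration 2:
  f(3.020000) = 22.463208
  f(0.186134) = -1.655930
  x_3 = 0.186134 - (-1.655930)×(0.186134 - 3.020000)/(-1.655930 - 22.463208)
       = 0.380696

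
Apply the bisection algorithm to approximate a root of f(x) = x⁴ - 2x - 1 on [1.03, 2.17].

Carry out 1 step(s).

f(x) = x⁴ - 2x - 1
Initial interval: [1.03, 2.17]

Iteration 1:
  c_1 = (1.030000 + 2.170000)/2 = 1.600000
  f(c_1) = f(1.600000) = 2.353600
  f(a) × f(c) < 0, new interval: [1.030000, 1.600000]

After 1 iteration(s), the approximation is c_1 = 1.600000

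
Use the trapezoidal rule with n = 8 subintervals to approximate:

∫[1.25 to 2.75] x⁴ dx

f(x) = x⁴
a = 1.25, b = 2.75, n = 8
h = (b - a)/n = 0.187500

Trapezoidal rule: (h/2)[f(x₀) + 2f(x₁) + 2f(x₂) + ... + f(xₙ)]

x_0 = 1.2500, f(x_0) = 2.441406, coefficient = 1
x_1 = 1.4375, f(x_1) = 4.270035, coefficient = 2
x_2 = 1.6250, f(x_2) = 6.972900, coefficient = 2
x_3 = 1.8125, f(x_3) = 10.792252, coefficient = 2
x_4 = 2.0000, f(x_4) = 16.000000, coefficient = 2
x_5 = 2.1875, f(x_5) = 22.897720, coefficient = 2
x_6 = 2.3750, f(x_6) = 31.816650, coefficient = 2
x_7 = 2.5625, f(x_7) = 43.117691, coefficient = 2
x_8 = 2.7500, f(x_8) = 57.191406, coefficient = 1

I ≈ (0.187500/2) × 331.367310 = 31.065685
Exact value: 30.844922
Error: 0.220763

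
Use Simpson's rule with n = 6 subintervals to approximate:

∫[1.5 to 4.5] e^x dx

f(x) = e^x
a = 1.5, b = 4.5, n = 6
h = (b - a)/n = 0.500000

Simpson's rule: (h/3)[f(x₀) + 4f(x₁) + 2f(x₂) + ... + f(xₙ)]

x_0 = 1.5000, f(x_0) = 4.481689, coefficient = 1
x_1 = 2.0000, f(x_1) = 7.389056, coefficient = 4
x_2 = 2.5000, f(x_2) = 12.182494, coefficient = 2
x_3 = 3.0000, f(x_3) = 20.085537, coefficient = 4
x_4 = 3.5000, f(x_4) = 33.115452, coefficient = 2
x_5 = 4.0000, f(x_5) = 54.598150, coefficient = 4
x_6 = 4.5000, f(x_6) = 90.017131, coefficient = 1

I ≈ (0.500000/3) × 513.385684 = 85.564281
Exact value: 85.535442
Error: 0.028839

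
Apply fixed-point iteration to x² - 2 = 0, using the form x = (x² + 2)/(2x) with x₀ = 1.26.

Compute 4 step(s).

Equation: x² - 2 = 0
Fixed-point form: x = (x² + 2)/(2x)
x₀ = 1.26

x_1 = g(1.260000) = 1.423651
x_2 = g(1.423651) = 1.414245
x_3 = g(1.414245) = 1.414214
x_4 = g(1.414214) = 1.414214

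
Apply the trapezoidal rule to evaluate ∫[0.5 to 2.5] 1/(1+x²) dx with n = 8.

f(x) = 1/(1+x²)
a = 0.5, b = 2.5, n = 8
h = (b - a)/n = 0.250000

Trapezoidal rule: (h/2)[f(x₀) + 2f(x₁) + 2f(x₂) + ... + f(xₙ)]

x_0 = 0.5000, f(x_0) = 0.800000, coefficient = 1
x_1 = 0.7500, f(x_1) = 0.640000, coefficient = 2
x_2 = 1.0000, f(x_2) = 0.500000, coefficient = 2
x_3 = 1.2500, f(x_3) = 0.390244, coefficient = 2
x_4 = 1.5000, f(x_4) = 0.307692, coefficient = 2
x_5 = 1.7500, f(x_5) = 0.246154, coefficient = 2
x_6 = 2.0000, f(x_6) = 0.200000, coefficient = 2
x_7 = 2.2500, f(x_7) = 0.164948, coefficient = 2
x_8 = 2.5000, f(x_8) = 0.137931, coefficient = 1

I ≈ (0.250000/2) × 5.836008 = 0.729501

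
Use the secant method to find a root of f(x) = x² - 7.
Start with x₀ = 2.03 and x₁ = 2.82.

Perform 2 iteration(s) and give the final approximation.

f(x) = x² - 7
x₀ = 2.03, x₁ = 2.82

Secant formula: x_{n+1} = x_n - f(x_n)(x_n - x_{n-1})/(f(x_n) - f(x_{n-1}))

Iteration 1:
  f(2.030000) = -2.879100
  f(2.820000) = 0.952400
  x_2 = 2.820000 - 0.952400×(2.820000 - 2.030000)/(0.952400 - (-2.879100))
       = 2.623629
Iteration 2:
  f(2.820000) = 0.952400
  f(2.623629) = -0.116572
  x_3 = 2.623629 - (-0.116572)×(2.623629 - 2.820000)/(-0.116572 - 0.952400)
       = 2.645043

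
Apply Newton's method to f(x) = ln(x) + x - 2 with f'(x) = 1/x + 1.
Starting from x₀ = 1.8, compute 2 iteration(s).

f(x) = ln(x) + x - 2
f'(x) = 1/x + 1
x₀ = 1.8

Newton-Raphson formula: x_{n+1} = x_n - f(x_n)/f'(x_n)

Iteration 1:
  f(1.800000) = 0.387787
  f'(1.800000) = 1.555556
  x_1 = 1.800000 - 0.387787/1.555556 = 1.550709
Iteration 2:
  f(1.550709) = -0.010579
  f'(1.550709) = 1.644866
  x_2 = 1.550709 - (-0.010579)/1.644866 = 1.557140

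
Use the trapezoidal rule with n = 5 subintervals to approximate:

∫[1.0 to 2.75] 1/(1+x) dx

f(x) = 1/(1+x)
a = 1.0, b = 2.75, n = 5
h = (b - a)/n = 0.350000

Trapezoidal rule: (h/2)[f(x₀) + 2f(x₁) + 2f(x₂) + ... + f(xₙ)]

x_0 = 1.0000, f(x_0) = 0.500000, coefficient = 1
x_1 = 1.3500, f(x_1) = 0.425532, coefficient = 2
x_2 = 1.7000, f(x_2) = 0.370370, coefficient = 2
x_3 = 2.0500, f(x_3) = 0.327869, coefficient = 2
x_4 = 2.4000, f(x_4) = 0.294118, coefficient = 2
x_5 = 2.7500, f(x_5) = 0.266667, coefficient = 1

I ≈ (0.350000/2) × 3.602444 = 0.630428
Exact value: 0.628609
Error: 0.001819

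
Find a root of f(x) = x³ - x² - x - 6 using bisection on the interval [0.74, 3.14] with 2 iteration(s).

f(x) = x³ - x² - x - 6
Initial interval: [0.74, 3.14]

Iteration 1:
  c_1 = (0.740000 + 3.140000)/2 = 1.940000
  f(c_1) = f(1.940000) = -4.402216
  f(a) × f(c) ≥ 0, new interval: [1.940000, 3.140000]
Iteration 2:
  c_2 = (1.940000 + 3.140000)/2 = 2.540000
  f(c_2) = f(2.540000) = 1.395464
  f(a) × f(c) < 0, new interval: [1.940000, 2.540000]

After 2 iteration(s), the approximation is c_2 = 2.540000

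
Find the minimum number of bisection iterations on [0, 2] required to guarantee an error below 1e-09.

We need (b-a)/2^n ≤ 1e-09
(2 - 0)/2^n ≤ 1e-09
2/2^n ≤ 1e-09
2^n ≥ 2000000000
n ≥ log₂(2000000000) = 30.90
n ≥ 31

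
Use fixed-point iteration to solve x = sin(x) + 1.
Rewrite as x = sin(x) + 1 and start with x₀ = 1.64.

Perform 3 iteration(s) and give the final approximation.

Equation: x = sin(x) + 1
Fixed-point form: x = sin(x) + 1
x₀ = 1.64

x_1 = g(1.640000) = 1.997606
x_2 = g(1.997606) = 1.910291
x_3 = g(1.910291) = 1.942923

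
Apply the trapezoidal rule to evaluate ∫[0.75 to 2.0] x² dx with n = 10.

f(x) = x²
a = 0.75, b = 2.0, n = 10
h = (b - a)/n = 0.125000

Trapezoidal rule: (h/2)[f(x₀) + 2f(x₁) + 2f(x₂) + ... + f(xₙ)]

x_0 = 0.7500, f(x_0) = 0.562500, coefficient = 1
x_1 = 0.8750, f(x_1) = 0.765625, coefficient = 2
x_2 = 1.0000, f(x_2) = 1.000000, coefficient = 2
x_3 = 1.1250, f(x_3) = 1.265625, coefficient = 2
x_4 = 1.2500, f(x_4) = 1.562500, coefficient = 2
x_5 = 1.3750, f(x_5) = 1.890625, coefficient = 2
x_6 = 1.5000, f(x_6) = 2.250000, coefficient = 2
x_7 = 1.6250, f(x_7) = 2.640625, coefficient = 2
x_8 = 1.7500, f(x_8) = 3.062500, coefficient = 2
x_9 = 1.8750, f(x_9) = 3.515625, coefficient = 2
x_10 = 2.0000, f(x_10) = 4.000000, coefficient = 1

I ≈ (0.125000/2) × 40.468750 = 2.529297
Exact value: 2.526042
Error: 0.003255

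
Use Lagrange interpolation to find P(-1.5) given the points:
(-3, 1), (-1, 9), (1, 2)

Lagrange interpolation formula:
P(x) = Σ yᵢ × Lᵢ(x)
where Lᵢ(x) = Π_{j≠i} (x - xⱼ)/(xᵢ - xⱼ)

L_0(-1.5) = (-1.5 - (-1))/(-3 - (-1)) × (-1.5 - 1)/(-3 - 1) = 0.156250
L_1(-1.5) = (-1.5 - (-3))/(-1 - (-3)) × (-1.5 - 1)/(-1 - 1) = 0.937500
L_2(-1.5) = (-1.5 - (-3))/(1 - (-3)) × (-1.5 - (-1))/(1 - (-1)) = -0.093750

P(-1.5) = 1×L_0(-1.5) + 9×L_1(-1.5) + 2×L_2(-1.5)
P(-1.5) = 8.406250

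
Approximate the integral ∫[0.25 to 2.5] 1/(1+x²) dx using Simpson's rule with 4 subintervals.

f(x) = 1/(1+x²)
a = 0.25, b = 2.5, n = 4
h = (b - a)/n = 0.562500

Simpson's rule: (h/3)[f(x₀) + 4f(x₁) + 2f(x₂) + ... + f(xₙ)]

x_0 = 0.2500, f(x_0) = 0.941176, coefficient = 1
x_1 = 0.8125, f(x_1) = 0.602353, coefficient = 4
x_2 = 1.3750, f(x_2) = 0.345946, coefficient = 2
x_3 = 1.9375, f(x_3) = 0.210353, coefficient = 4
x_4 = 2.5000, f(x_4) = 0.137931, coefficient = 1

I ≈ (0.562500/3) × 5.021824 = 0.941592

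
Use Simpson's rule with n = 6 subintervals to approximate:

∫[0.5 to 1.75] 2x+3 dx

f(x) = 2x+3
a = 0.5, b = 1.75, n = 6
h = (b - a)/n = 0.208333

Simpson's rule: (h/3)[f(x₀) + 4f(x₁) + 2f(x₂) + ... + f(xₙ)]

x_0 = 0.5000, f(x_0) = 4.000000, coefficient = 1
x_1 = 0.7083, f(x_1) = 4.416667, coefficient = 4
x_2 = 0.9167, f(x_2) = 4.833333, coefficient = 2
x_3 = 1.1250, f(x_3) = 5.250000, coefficient = 4
x_4 = 1.3333, f(x_4) = 5.666667, coefficient = 2
x_5 = 1.5417, f(x_5) = 6.083333, coefficient = 4
x_6 = 1.7500, f(x_6) = 6.500000, coefficient = 1

I ≈ (0.208333/3) × 94.500000 = 6.562500
Exact value: 6.562500
Error: 0.000000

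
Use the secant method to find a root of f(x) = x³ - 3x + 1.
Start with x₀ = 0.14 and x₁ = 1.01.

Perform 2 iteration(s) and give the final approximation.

f(x) = x³ - 3x + 1
x₀ = 0.14, x₁ = 1.01

Secant formula: x_{n+1} = x_n - f(x_n)(x_n - x_{n-1})/(f(x_n) - f(x_{n-1}))

Iteration 1:
  f(0.140000) = 0.582744
  f(1.010000) = -0.999699
  x_2 = 1.010000 - (-0.999699)×(1.010000 - 0.140000)/(-0.999699 - 0.582744)
       = 0.460383
Iteration 2:
  f(1.010000) = -0.999699
  f(0.460383) = -0.283569
  x_3 = 0.460383 - (-0.283569)×(0.460383 - 1.010000)/(-0.283569 - (-0.999699))
       = 0.242749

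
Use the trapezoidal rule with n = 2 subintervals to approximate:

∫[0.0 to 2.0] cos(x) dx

f(x) = cos(x)
a = 0.0, b = 2.0, n = 2
h = (b - a)/n = 1.000000

Trapezoidal rule: (h/2)[f(x₀) + 2f(x₁) + 2f(x₂) + ... + f(xₙ)]

x_0 = 0.0000, f(x_0) = 1.000000, coefficient = 1
x_1 = 1.0000, f(x_1) = 0.540302, coefficient = 2
x_2 = 2.0000, f(x_2) = -0.416147, coefficient = 1

I ≈ (1.000000/2) × 1.664458 = 0.832229
Exact value: 0.909297
Error: 0.077069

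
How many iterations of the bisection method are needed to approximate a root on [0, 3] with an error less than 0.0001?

We need (b-a)/2^n ≤ 0.0001
(3 - 0)/2^n ≤ 0.0001
3/2^n ≤ 0.0001
2^n ≥ 30000
n ≥ log₂(30000) = 14.87
n ≥ 15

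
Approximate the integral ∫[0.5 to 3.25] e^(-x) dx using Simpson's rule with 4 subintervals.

f(x) = e^(-x)
a = 0.5, b = 3.25, n = 4
h = (b - a)/n = 0.687500

Simpson's rule: (h/3)[f(x₀) + 4f(x₁) + 2f(x₂) + ... + f(xₙ)]

x_0 = 0.5000, f(x_0) = 0.606531, coefficient = 1
x_1 = 1.1875, f(x_1) = 0.304983, coefficient = 4
x_2 = 1.8750, f(x_2) = 0.153355, coefficient = 2
x_3 = 2.5625, f(x_3) = 0.077112, coefficient = 4
x_4 = 3.2500, f(x_4) = 0.038774, coefficient = 1

I ≈ (0.687500/3) × 2.480393 = 0.568423
Exact value: 0.567756
Error: 0.000667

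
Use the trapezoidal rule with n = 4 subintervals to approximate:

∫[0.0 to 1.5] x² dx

f(x) = x²
a = 0.0, b = 1.5, n = 4
h = (b - a)/n = 0.375000

Trapezoidal rule: (h/2)[f(x₀) + 2f(x₁) + 2f(x₂) + ... + f(xₙ)]

x_0 = 0.0000, f(x_0) = 0.000000, coefficient = 1
x_1 = 0.3750, f(x_1) = 0.140625, coefficient = 2
x_2 = 0.7500, f(x_2) = 0.562500, coefficient = 2
x_3 = 1.1250, f(x_3) = 1.265625, coefficient = 2
x_4 = 1.5000, f(x_4) = 2.250000, coefficient = 1

I ≈ (0.375000/2) × 6.187500 = 1.160156
Exact value: 1.125000
Error: 0.035156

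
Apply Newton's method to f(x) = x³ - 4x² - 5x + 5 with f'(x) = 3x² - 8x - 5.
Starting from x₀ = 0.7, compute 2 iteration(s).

f(x) = x³ - 4x² - 5x + 5
f'(x) = 3x² - 8x - 5
x₀ = 0.7

Newton-Raphson formula: x_{n+1} = x_n - f(x_n)/f'(x_n)

Iteration 1:
  f(0.700000) = -0.117000
  f'(0.700000) = -9.130000
  x_1 = 0.700000 - (-0.117000)/(-9.130000) = 0.687185
Iteration 2:
  f(0.687185) = -0.000314
  f'(0.687185) = -9.080811
  x_2 = 0.687185 - (-0.000314)/(-9.080811) = 0.687151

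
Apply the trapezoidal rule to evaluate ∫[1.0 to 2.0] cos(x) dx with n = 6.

f(x) = cos(x)
a = 1.0, b = 2.0, n = 6
h = (b - a)/n = 0.166667

Trapezoidal rule: (h/2)[f(x₀) + 2f(x₁) + 2f(x₂) + ... + f(xₙ)]

x_0 = 1.0000, f(x_0) = 0.540302, coefficient = 1
x_1 = 1.1667, f(x_1) = 0.393219, coefficient = 2
x_2 = 1.3333, f(x_2) = 0.235238, coefficient = 2
x_3 = 1.5000, f(x_3) = 0.070737, coefficient = 2
x_4 = 1.6667, f(x_4) = -0.095724, coefficient = 2
x_5 = 1.8333, f(x_5) = -0.259531, coefficient = 2
x_6 = 2.0000, f(x_6) = -0.416147, coefficient = 1

I ≈ (0.166667/2) × 0.812032 = 0.067669
Exact value: 0.067826
Error: 0.000157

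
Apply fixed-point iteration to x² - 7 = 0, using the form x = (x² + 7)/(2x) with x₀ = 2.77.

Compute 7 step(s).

Equation: x² - 7 = 0
Fixed-point form: x = (x² + 7)/(2x)
x₀ = 2.77

x_1 = g(2.770000) = 2.648538
x_2 = g(2.648538) = 2.645753
x_3 = g(2.645753) = 2.645751
x_4 = g(2.645751) = 2.645751
x_5 = g(2.645751) = 2.645751
x_6 = g(2.645751) = 2.645751
x_7 = g(2.645751) = 2.645751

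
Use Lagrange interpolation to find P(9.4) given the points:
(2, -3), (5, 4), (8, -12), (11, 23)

Lagrange interpolation formula:
P(x) = Σ yᵢ × Lᵢ(x)
where Lᵢ(x) = Π_{j≠i} (x - xⱼ)/(xᵢ - xⱼ)

L_0(9.4) = (9.4 - 5)/(2 - 5) × (9.4 - 8)/(2 - 8) × (9.4 - 11)/(2 - 11) = 0.060840
L_1(9.4) = (9.4 - 2)/(5 - 2) × (9.4 - 8)/(5 - 8) × (9.4 - 11)/(5 - 11) = -0.306963
L_2(9.4) = (9.4 - 2)/(8 - 2) × (9.4 - 5)/(8 - 5) × (9.4 - 11)/(8 - 11) = 0.964741
L_3(9.4) = (9.4 - 2)/(11 - 2) × (9.4 - 5)/(11 - 5) × (9.4 - 8)/(11 - 8) = 0.281383

P(9.4) = (-3)×L_0(9.4) + 4×L_1(9.4) + (-12)×L_2(9.4) + 23×L_3(9.4)
P(9.4) = -6.515457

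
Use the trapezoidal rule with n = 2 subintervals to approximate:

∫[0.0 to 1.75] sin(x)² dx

f(x) = sin(x)²
a = 0.0, b = 1.75, n = 2
h = (b - a)/n = 0.875000

Trapezoidal rule: (h/2)[f(x₀) + 2f(x₁) + 2f(x₂) + ... + f(xₙ)]

x_0 = 0.0000, f(x_0) = 0.000000, coefficient = 1
x_1 = 0.8750, f(x_1) = 0.589123, coefficient = 2
x_2 = 1.7500, f(x_2) = 0.968228, coefficient = 1

I ≈ (0.875000/2) × 2.146474 = 0.939083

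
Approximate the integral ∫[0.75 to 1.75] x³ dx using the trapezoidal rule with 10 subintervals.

f(x) = x³
a = 0.75, b = 1.75, n = 10
h = (b - a)/n = 0.100000

Trapezoidal rule: (h/2)[f(x₀) + 2f(x₁) + 2f(x₂) + ... + f(xₙ)]

x_0 = 0.7500, f(x_0) = 0.421875, coefficient = 1
x_1 = 0.8500, f(x_1) = 0.614125, coefficient = 2
x_2 = 0.9500, f(x_2) = 0.857375, coefficient = 2
x_3 = 1.0500, f(x_3) = 1.157625, coefficient = 2
x_4 = 1.1500, f(x_4) = 1.520875, coefficient = 2
x_5 = 1.2500, f(x_5) = 1.953125, coefficient = 2
x_6 = 1.3500, f(x_6) = 2.460375, coefficient = 2
x_7 = 1.4500, f(x_7) = 3.048625, coefficient = 2
x_8 = 1.5500, f(x_8) = 3.723875, coefficient = 2
x_9 = 1.6500, f(x_9) = 4.492125, coefficient = 2
x_10 = 1.7500, f(x_10) = 5.359375, coefficient = 1

I ≈ (0.100000/2) × 45.437500 = 2.271875
Exact value: 2.265625
Error: 0.006250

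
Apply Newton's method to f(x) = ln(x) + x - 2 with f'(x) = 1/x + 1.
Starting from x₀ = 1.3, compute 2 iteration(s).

f(x) = ln(x) + x - 2
f'(x) = 1/x + 1
x₀ = 1.3

Newton-Raphson formula: x_{n+1} = x_n - f(x_n)/f'(x_n)

Iteration 1:
  f(1.300000) = -0.437636
  f'(1.300000) = 1.769231
  x_1 = 1.300000 - (-0.437636)/1.769231 = 1.547359
Iteration 2:
  f(1.547359) = -0.016091
  f'(1.547359) = 1.646262
  x_2 = 1.547359 - (-0.016091)/1.646262 = 1.557134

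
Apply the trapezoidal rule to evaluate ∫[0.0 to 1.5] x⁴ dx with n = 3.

f(x) = x⁴
a = 0.0, b = 1.5, n = 3
h = (b - a)/n = 0.500000

Trapezoidal rule: (h/2)[f(x₀) + 2f(x₁) + 2f(x₂) + ... + f(xₙ)]

x_0 = 0.0000, f(x_0) = 0.000000, coefficient = 1
x_1 = 0.5000, f(x_1) = 0.062500, coefficient = 2
x_2 = 1.0000, f(x_2) = 1.000000, coefficient = 2
x_3 = 1.5000, f(x_3) = 5.062500, coefficient = 1

I ≈ (0.500000/2) × 7.187500 = 1.796875
Exact value: 1.518750
Error: 0.278125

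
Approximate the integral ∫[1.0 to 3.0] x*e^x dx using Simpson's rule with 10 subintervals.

f(x) = x*e^x
a = 1.0, b = 3.0, n = 10
h = (b - a)/n = 0.200000

Simpson's rule: (h/3)[f(x₀) + 4f(x₁) + 2f(x₂) + ... + f(xₙ)]

x_0 = 1.0000, f(x_0) = 2.718282, coefficient = 1
x_1 = 1.2000, f(x_1) = 3.984140, coefficient = 4
x_2 = 1.4000, f(x_2) = 5.677280, coefficient = 2
x_3 = 1.6000, f(x_3) = 7.924852, coefficient = 4
x_4 = 1.8000, f(x_4) = 10.889365, coefficient = 2
x_5 = 2.0000, f(x_5) = 14.778112, coefficient = 4
x_6 = 2.2000, f(x_6) = 19.855030, coefficient = 2
x_7 = 2.4000, f(x_7) = 26.455623, coefficient = 4
x_8 = 2.6000, f(x_8) = 35.005719, coefficient = 2
x_9 = 2.8000, f(x_9) = 46.045011, coefficient = 4
x_10 = 3.0000, f(x_10) = 60.256611, coefficient = 1

I ≈ (0.200000/3) × 602.580635 = 40.172042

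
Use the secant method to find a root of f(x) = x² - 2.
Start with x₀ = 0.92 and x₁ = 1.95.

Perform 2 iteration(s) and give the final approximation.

f(x) = x² - 2
x₀ = 0.92, x₁ = 1.95

Secant formula: x_{n+1} = x_n - f(x_n)(x_n - x_{n-1})/(f(x_n) - f(x_{n-1}))

Iteration 1:
  f(0.920000) = -1.153600
  f(1.950000) = 1.802500
  x_2 = 1.950000 - 1.802500×(1.950000 - 0.920000)/(1.802500 - (-1.153600))
       = 1.321951
Iteration 2:
  f(1.950000) = 1.802500
  f(1.321951) = -0.252445
  x_3 = 1.321951 - (-0.252445)×(1.321951 - 1.950000)/(-0.252445 - 1.802500)
       = 1.399105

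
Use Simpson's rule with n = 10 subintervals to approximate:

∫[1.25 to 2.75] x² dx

f(x) = x²
a = 1.25, b = 2.75, n = 10
h = (b - a)/n = 0.150000

Simpson's rule: (h/3)[f(x₀) + 4f(x₁) + 2f(x₂) + ... + f(xₙ)]

x_0 = 1.2500, f(x_0) = 1.562500, coefficient = 1
x_1 = 1.4000, f(x_1) = 1.960000, coefficient = 4
x_2 = 1.5500, f(x_2) = 2.402500, coefficient = 2
x_3 = 1.7000, f(x_3) = 2.890000, coefficient = 4
x_4 = 1.8500, f(x_4) = 3.422500, coefficient = 2
x_5 = 2.0000, f(x_5) = 4.000000, coefficient = 4
x_6 = 2.1500, f(x_6) = 4.622500, coefficient = 2
x_7 = 2.3000, f(x_7) = 5.290000, coefficient = 4
x_8 = 2.4500, f(x_8) = 6.002500, coefficient = 2
x_9 = 2.6000, f(x_9) = 6.760000, coefficient = 4
x_10 = 2.7500, f(x_10) = 7.562500, coefficient = 1

I ≈ (0.150000/3) × 125.625000 = 6.281250
Exact value: 6.281250
Error: 0.000000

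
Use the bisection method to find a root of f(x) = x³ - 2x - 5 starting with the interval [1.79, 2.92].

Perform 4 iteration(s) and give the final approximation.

f(x) = x³ - 2x - 5
Initial interval: [1.79, 2.92]

Iteration 1:
  c_1 = (1.790000 + 2.920000)/2 = 2.355000
  f(c_1) = f(2.355000) = 3.350889
  f(a) × f(c) < 0, new interval: [1.790000, 2.355000]
Iteration 2:
  c_2 = (1.790000 + 2.355000)/2 = 2.072500
  f(c_2) = f(2.072500) = -0.243081
  f(a) × f(c) ≥ 0, new interval: [2.072500, 2.355000]
Iteration 3:
  c_3 = (2.072500 + 2.355000)/2 = 2.213750
  f(c_3) = f(2.213750) = 1.421400
  f(a) × f(c) < 0, new interval: [2.072500, 2.213750]
Iteration 4:
  c_4 = (2.072500 + 2.213750)/2 = 2.143125
  f(c_4) = f(2.143125) = 0.557090
  f(a) × f(c) < 0, new interval: [2.072500, 2.143125]

After 4 iteration(s), the approximation is c_4 = 2.143125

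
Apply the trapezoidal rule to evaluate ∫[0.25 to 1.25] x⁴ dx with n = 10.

f(x) = x⁴
a = 0.25, b = 1.25, n = 10
h = (b - a)/n = 0.100000

Trapezoidal rule: (h/2)[f(x₀) + 2f(x₁) + 2f(x₂) + ... + f(xₙ)]

x_0 = 0.2500, f(x_0) = 0.003906, coefficient = 1
x_1 = 0.3500, f(x_1) = 0.015006, coefficient = 2
x_2 = 0.4500, f(x_2) = 0.041006, coefficient = 2
x_3 = 0.5500, f(x_3) = 0.091506, coefficient = 2
x_4 = 0.6500, f(x_4) = 0.178506, coefficient = 2
x_5 = 0.7500, f(x_5) = 0.316406, coefficient = 2
x_6 = 0.8500, f(x_6) = 0.522006, coefficient = 2
x_7 = 0.9500, f(x_7) = 0.814506, coefficient = 2
x_8 = 1.0500, f(x_8) = 1.215506, coefficient = 2
x_9 = 1.1500, f(x_9) = 1.749006, coefficient = 2
x_10 = 1.2500, f(x_10) = 2.441406, coefficient = 1

I ≈ (0.100000/2) × 12.332225 = 0.616611
Exact value: 0.610156
Error: 0.006455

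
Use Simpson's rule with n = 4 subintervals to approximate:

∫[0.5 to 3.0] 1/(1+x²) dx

f(x) = 1/(1+x²)
a = 0.5, b = 3.0, n = 4
h = (b - a)/n = 0.625000

Simpson's rule: (h/3)[f(x₀) + 4f(x₁) + 2f(x₂) + ... + f(xₙ)]

x_0 = 0.5000, f(x_0) = 0.800000, coefficient = 1
x_1 = 1.1250, f(x_1) = 0.441379, coefficient = 4
x_2 = 1.7500, f(x_2) = 0.246154, coefficient = 2
x_3 = 2.3750, f(x_3) = 0.150588, coefficient = 4
x_4 = 3.0000, f(x_4) = 0.100000, coefficient = 1

I ≈ (0.625000/3) × 3.760178 = 0.783370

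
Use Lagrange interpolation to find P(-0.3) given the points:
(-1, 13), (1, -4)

Lagrange interpolation formula:
P(x) = Σ yᵢ × Lᵢ(x)
where Lᵢ(x) = Π_{j≠i} (x - xⱼ)/(xᵢ - xⱼ)

L_0(-0.3) = (-0.3 - 1)/(-1 - 1) = 0.650000
L_1(-0.3) = (-0.3 - (-1))/(1 - (-1)) = 0.350000

P(-0.3) = 13×L_0(-0.3) + (-4)×L_1(-0.3)
P(-0.3) = 7.050000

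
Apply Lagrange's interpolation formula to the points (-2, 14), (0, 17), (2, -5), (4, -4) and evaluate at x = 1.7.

Lagrange interpolation formula:
P(x) = Σ yᵢ × Lᵢ(x)
where Lᵢ(x) = Π_{j≠i} (x - xⱼ)/(xᵢ - xⱼ)

L_0(1.7) = (1.7 - 0)/(-2 - 0) × (1.7 - 2)/(-2 - 2) × (1.7 - 4)/(-2 - 4) = -0.024437
L_1(1.7) = (1.7 - (-2))/(0 - (-2)) × (1.7 - 2)/(0 - 2) × (1.7 - 4)/(0 - 4) = 0.159563
L_2(1.7) = (1.7 - (-2))/(2 - (-2)) × (1.7 - 0)/(2 - 0) × (1.7 - 4)/(2 - 4) = 0.904187
L_3(1.7) = (1.7 - (-2))/(4 - (-2)) × (1.7 - 0)/(4 - 0) × (1.7 - 2)/(4 - 2) = -0.039313

P(1.7) = 14×L_0(1.7) + 17×L_1(1.7) + (-5)×L_2(1.7) + (-4)×L_3(1.7)
P(1.7) = -1.993250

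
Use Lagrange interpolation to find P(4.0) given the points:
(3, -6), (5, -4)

Lagrange interpolation formula:
P(x) = Σ yᵢ × Lᵢ(x)
where Lᵢ(x) = Π_{j≠i} (x - xⱼ)/(xᵢ - xⱼ)

L_0(4.0) = (4.0 - 5)/(3 - 5) = 0.500000
L_1(4.0) = (4.0 - 3)/(5 - 3) = 0.500000

P(4.0) = (-6)×L_0(4.0) + (-4)×L_1(4.0)
P(4.0) = -5.000000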